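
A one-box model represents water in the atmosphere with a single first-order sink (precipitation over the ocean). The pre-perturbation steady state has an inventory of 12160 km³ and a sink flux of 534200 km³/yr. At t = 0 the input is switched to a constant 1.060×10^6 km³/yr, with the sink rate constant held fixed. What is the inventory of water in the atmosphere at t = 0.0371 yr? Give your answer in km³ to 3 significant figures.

21800 km³

The sink rate constant is k = F₀/M₀ = 534200/12160 = 43.93 yr⁻¹.
Solving dM/dt = F₁ − kM with M(0) = M₀ gives M(t) = F₁/k + (M₀ − F₁/k)·e^(−kt).
F₁/k = 1.060×10^6/43.93 = 24129 km³; kt = 43.93 × 0.0371 = 1.630, e^(−kt) = 0.1960.
M(0.0371) = 24129 + (12160 − 24129) × 0.1960 = 24129 − 2345 = 21783 km³.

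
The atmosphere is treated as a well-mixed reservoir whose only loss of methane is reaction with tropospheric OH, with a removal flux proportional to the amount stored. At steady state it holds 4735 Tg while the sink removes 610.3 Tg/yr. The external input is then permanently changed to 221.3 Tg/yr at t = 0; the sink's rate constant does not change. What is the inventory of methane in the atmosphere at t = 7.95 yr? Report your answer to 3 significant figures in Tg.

2800 Tg

The sink rate constant is k = F₀/M₀ = 610.3/4735 = 0.1289 yr⁻¹.
Solving dM/dt = F₁ − kM with M(0) = M₀ gives M(t) = F₁/k + (M₀ − F₁/k)·e^(−kt).
F₁/k = 221.3/0.1289 = 1717.0 Tg; kt = 0.1289 × 7.95 = 1.025, e^(−kt) = 0.3589.
M(7.95) = 1717.0 + (4735 − 1717.0) × 0.3589 = 1717.0 + 1083 = 2800.2 Tg.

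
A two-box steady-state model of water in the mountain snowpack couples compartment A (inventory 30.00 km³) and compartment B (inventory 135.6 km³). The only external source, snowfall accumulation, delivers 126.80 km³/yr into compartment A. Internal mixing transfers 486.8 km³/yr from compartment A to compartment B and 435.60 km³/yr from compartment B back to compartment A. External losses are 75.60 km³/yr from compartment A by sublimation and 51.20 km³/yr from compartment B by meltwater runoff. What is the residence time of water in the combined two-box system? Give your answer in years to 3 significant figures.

1.31 yr

Treat the two boxes together as one reservoir: the mixing fluxes between them are internal recycling, so τ = ΣM / Σ(external losses).
M_total = 30.00 + 135.6 = 165.60 km³.
ΣF_external_out = 75.60 + 51.20 = 126.80 km³/yr.
τ = M_total / ΣF_ext = 165.60 / 126.80 = 1.306 yr.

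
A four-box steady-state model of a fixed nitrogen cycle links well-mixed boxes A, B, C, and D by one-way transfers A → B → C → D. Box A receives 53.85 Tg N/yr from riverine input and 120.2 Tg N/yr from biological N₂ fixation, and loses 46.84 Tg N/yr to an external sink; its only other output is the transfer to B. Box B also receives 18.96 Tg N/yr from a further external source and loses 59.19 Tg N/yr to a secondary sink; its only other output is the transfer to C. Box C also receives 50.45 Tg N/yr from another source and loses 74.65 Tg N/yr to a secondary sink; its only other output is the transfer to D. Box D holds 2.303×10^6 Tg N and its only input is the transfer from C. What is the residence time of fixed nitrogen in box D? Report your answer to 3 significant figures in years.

Box A: F(A→B) = (53.85 + 120.2) − 46.84 = 127.21 Tg N/yr.
Box B: F(B→C) = (127.21 + 18.96) − 59.19 = 86.980 Tg N/yr.
Box C: F(C→D) = (86.980 + 50.45) − 74.65 = 62.780 Tg N/yr.
Box D throughput = its input = 62.780 Tg N/yr; τ = 2.303×10^6 / 62.780 = 36680 yr.

36700 yr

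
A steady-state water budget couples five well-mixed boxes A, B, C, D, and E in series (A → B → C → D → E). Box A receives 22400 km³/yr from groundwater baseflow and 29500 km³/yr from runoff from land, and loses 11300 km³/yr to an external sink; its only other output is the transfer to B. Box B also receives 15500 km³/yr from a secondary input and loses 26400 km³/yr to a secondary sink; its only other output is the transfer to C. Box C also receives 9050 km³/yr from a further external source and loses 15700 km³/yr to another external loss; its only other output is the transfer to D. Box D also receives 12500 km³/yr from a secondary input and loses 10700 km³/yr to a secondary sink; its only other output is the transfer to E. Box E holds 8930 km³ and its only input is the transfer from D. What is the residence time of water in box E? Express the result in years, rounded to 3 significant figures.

0.359 yr

Box A: F(A→B) = (22400 + 29500) − 11300 = 40600 km³/yr.
Box B: F(B→C) = (40600 + 15500) − 26400 = 29700 km³/yr.
Box C: F(C→D) = (29700 + 9050) − 15700 = 23050 km³/yr.
Box D: F(D→E) = (23050 + 12500) − 10700 = 24850 km³/yr.
Box E throughput = its input = 24850 km³/yr; τ = 8930 / 24850 = 0.3594 yr.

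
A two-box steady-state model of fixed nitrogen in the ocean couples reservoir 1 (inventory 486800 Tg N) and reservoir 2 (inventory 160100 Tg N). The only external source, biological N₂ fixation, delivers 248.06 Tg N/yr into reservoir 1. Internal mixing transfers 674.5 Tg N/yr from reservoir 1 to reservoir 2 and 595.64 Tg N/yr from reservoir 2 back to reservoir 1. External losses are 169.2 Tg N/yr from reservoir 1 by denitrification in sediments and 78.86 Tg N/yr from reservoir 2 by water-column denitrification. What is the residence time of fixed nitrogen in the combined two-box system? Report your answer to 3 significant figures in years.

For the system as a whole, the A↔B exchange is internal and contributes nothing to the throughput; only the external sinks remove mass.
M_total = 486800 + 160100 = 646900 Tg N.
ΣF_external_out = 169.2 + 78.86 = 248.06 Tg N/yr.
τ = M_total / ΣF_ext = 646900 / 248.06 = 2608 yr.

2610 yr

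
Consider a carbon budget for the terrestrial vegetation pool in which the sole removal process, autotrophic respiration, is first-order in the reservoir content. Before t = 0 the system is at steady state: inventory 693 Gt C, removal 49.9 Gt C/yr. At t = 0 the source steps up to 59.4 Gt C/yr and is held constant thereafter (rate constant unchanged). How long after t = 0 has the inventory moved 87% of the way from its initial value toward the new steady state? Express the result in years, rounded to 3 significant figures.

τ = M₀/F₀ = 693/49.9 = 13.89 yr.
The remaining gap fraction is e^(−t/τ); 87% covered ⇒ e^(−t/τ) = 0.130.
t = −τ ln(0.130) = 13.89 × 2.040 = 28.33 yr.

28.3 yr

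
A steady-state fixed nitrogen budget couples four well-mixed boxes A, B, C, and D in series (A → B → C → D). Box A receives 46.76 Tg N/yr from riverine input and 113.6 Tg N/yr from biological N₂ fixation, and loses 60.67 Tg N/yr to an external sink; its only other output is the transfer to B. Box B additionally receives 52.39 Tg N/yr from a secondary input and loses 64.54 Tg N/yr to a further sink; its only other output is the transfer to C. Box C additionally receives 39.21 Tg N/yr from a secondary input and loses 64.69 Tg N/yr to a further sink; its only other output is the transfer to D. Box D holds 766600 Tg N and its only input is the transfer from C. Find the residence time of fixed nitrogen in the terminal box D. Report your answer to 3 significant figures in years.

12400 yr

Box A: F(A→B) = (46.76 + 113.6) − 60.67 = 99.690 Tg N/yr.
Box B: F(B→C) = (99.690 + 52.39) − 64.54 = 87.540 Tg N/yr.
Box C: F(C→D) = (87.540 + 39.21) − 64.69 = 62.060 Tg N/yr.
Box D throughput = its input = 62.060 Tg N/yr; τ = 766600 / 62.060 = 12350 yr.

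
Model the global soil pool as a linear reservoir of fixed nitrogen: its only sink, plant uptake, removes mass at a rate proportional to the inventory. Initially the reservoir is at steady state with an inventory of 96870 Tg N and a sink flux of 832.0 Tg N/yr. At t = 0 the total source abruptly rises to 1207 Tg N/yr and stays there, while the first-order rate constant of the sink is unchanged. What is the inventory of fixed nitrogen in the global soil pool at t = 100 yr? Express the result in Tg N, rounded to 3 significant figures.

The sink rate constant is k = F₀/M₀ = 832.0/96870 = 0.008589 yr⁻¹.
Solving dM/dt = F₁ − kM with M(0) = M₀ gives M(t) = F₁/k + (M₀ − F₁/k)·e^(−kt).
F₁/k = 1207/0.008589 = 140530 Tg N; kt = 0.008589 × 100 = 0.8589, e^(−kt) = 0.4236.
M(100) = 140530 + (96870 − 140530) × 0.4236 = 140530 − 18500 = 122030 Tg N.

122000 Tg N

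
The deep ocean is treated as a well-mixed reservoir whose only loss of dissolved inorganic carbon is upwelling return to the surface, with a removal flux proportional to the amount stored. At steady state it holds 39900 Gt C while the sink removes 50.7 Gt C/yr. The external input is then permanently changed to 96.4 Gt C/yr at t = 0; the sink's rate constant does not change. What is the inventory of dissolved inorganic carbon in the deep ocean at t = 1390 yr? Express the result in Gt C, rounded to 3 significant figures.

τ = M₀/F₀ = 39900/50.7 = 787.0 yr; rate constant k = 1/τ.
New steady state M_∞ = F₁/k = F₁·τ = 96.4 × 787.0 = 75865 Gt C.
M(t) = M_∞ + (M₀ − M_∞)·e^(−t/τ); t/τ = 1390/787.0 = 1.766, so e^(−t/τ) = 0.1710.
M(t) = 75865 − 35970 × 0.1710 = 69716 Gt C.

69700 Gt C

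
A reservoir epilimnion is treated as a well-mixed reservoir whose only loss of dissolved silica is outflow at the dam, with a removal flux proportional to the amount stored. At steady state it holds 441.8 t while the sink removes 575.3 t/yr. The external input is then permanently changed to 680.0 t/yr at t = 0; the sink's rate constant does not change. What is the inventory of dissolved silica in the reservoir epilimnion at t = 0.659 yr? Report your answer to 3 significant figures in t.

488 t

τ = M₀/F₀ = 441.8/575.3 = 0.7679 yr; rate constant k = 1/τ.
New steady state M_∞ = F₁/k = F₁·τ = 680.0 × 0.7679 = 522.20 t.
M(t) = M_∞ + (M₀ − M_∞)·e^(−t/τ); t/τ = 0.659/0.7679 = 0.8581, so e^(−t/τ) = 0.4240.
M(t) = 522.20 − 80.40 × 0.4240 = 488.12 t.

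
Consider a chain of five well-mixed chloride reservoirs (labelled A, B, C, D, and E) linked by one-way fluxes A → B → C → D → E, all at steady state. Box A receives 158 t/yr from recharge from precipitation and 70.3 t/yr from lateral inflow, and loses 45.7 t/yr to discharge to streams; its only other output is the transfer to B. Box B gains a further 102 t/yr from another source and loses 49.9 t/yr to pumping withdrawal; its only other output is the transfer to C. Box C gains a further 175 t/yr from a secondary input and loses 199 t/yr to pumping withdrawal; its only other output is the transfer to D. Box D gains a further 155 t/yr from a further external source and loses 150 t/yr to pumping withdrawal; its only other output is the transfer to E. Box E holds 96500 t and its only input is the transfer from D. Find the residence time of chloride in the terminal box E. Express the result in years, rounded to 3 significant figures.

Box A: F(A→B) = (158 + 70.3) − 45.7 = 182.60 t/yr.
Box B: F(B→C) = (182.60 + 102) − 49.9 = 234.70 t/yr.
Box C: F(C→D) = (234.70 + 175) − 199 = 210.70 t/yr.
Box D: F(D→E) = (210.70 + 155) − 150 = 215.70 t/yr.
Box E throughput = its input = 215.70 t/yr; τ = 96500 / 215.70 = 447.4 yr.

447 yr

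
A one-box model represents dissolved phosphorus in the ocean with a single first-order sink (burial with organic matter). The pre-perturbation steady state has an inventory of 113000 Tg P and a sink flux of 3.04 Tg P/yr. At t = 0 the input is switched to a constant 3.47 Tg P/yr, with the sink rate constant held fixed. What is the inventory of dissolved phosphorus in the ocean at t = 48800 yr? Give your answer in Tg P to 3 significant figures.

125000 Tg P

τ = M₀/F₀ = 113000/3.04 = 37170 yr; rate constant k = 1/τ.
New steady state M_∞ = F₁/k = F₁·τ = 3.47 × 37170 = 128980 Tg P.
M(t) = M_∞ + (M₀ − M_∞)·e^(−t/τ); t/τ = 48800/37170 = 1.313, so e^(−t/τ) = 0.2691.
M(t) = 128980 − 15980 × 0.2691 = 124680 Tg P.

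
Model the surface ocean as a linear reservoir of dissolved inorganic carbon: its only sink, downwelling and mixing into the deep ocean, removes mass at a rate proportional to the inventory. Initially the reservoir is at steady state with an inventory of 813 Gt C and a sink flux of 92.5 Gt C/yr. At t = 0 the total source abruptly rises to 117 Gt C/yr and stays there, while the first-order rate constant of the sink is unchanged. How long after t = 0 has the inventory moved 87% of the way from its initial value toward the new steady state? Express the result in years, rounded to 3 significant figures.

τ = M₀/F₀ = 813/92.5 = 8.789 yr.
The remaining gap fraction is e^(−t/τ); 87% covered ⇒ e^(−t/τ) = 0.130.
t = −τ ln(0.130) = 8.789 × 2.040 = 17.93 yr.

17.9 yr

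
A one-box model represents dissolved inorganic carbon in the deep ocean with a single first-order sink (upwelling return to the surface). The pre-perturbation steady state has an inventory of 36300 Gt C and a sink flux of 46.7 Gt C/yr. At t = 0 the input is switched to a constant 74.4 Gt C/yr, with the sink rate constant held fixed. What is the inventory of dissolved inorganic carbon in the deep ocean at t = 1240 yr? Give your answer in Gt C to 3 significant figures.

53500 Gt C

Residence time τ = M₀/F₀ = 777.3 yr. The eventual steady state is M_∞ = M₀·(F₁/F₀) = 36300 × 74.4/46.7 = 57831 Gt C.
The anomaly ΔM(t) = M(t) − M_∞ decays as ΔM₀·e^(−t/τ) with ΔM₀ = 36300 − 57831 = −21530 Gt C.
At t = 1240 yr, e^(−t/τ) = e^(−1.595) = 0.2029, so ΔM = −4368 Gt C and M = 57831 − 4368 = 53464 Gt C.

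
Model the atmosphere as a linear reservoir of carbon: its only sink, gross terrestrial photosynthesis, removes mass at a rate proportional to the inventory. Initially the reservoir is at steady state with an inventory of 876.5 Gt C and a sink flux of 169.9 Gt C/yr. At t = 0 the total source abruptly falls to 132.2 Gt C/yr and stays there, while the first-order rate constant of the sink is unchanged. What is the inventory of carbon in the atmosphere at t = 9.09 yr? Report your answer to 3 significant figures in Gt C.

715 Gt C

The sink rate constant is k = F₀/M₀ = 169.9/876.5 = 0.1938 yr⁻¹.
Solving dM/dt = F₁ − kM with M(0) = M₀ gives M(t) = F₁/k + (M₀ − F₁/k)·e^(−kt).
F₁/k = 132.2/0.1938 = 682.01 Gt C; kt = 0.1938 × 9.09 = 1.762, e^(−kt) = 0.1717.
M(9.09) = 682.01 + (876.5 − 682.01) × 0.1717 = 682.01 + 33.39 = 715.40 Gt C.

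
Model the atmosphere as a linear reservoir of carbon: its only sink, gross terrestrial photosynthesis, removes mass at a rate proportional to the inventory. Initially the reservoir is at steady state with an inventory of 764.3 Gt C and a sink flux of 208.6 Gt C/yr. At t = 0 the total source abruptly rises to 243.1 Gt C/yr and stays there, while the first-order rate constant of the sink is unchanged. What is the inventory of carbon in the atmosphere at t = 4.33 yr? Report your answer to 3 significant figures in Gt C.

852 Gt C

τ = M₀/F₀ = 764.3/208.6 = 3.664 yr; rate constant k = 1/τ.
New steady state M_∞ = F₁/k = F₁·τ = 243.1 × 3.664 = 890.71 Gt C.
M(t) = M_∞ + (M₀ − M_∞)·e^(−t/τ); t/τ = 4.33/3.664 = 1.182, so e^(−t/τ) = 0.3067.
M(t) = 890.71 − 126.4 × 0.3067 = 851.93 Gt C.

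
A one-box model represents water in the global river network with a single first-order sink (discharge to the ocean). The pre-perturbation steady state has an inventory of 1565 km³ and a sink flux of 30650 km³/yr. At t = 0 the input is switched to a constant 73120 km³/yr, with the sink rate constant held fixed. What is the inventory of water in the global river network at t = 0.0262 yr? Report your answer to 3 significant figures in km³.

2440 km³

The sink rate constant is k = F₀/M₀ = 30650/1565 = 19.58 yr⁻¹.
Solving dM/dt = F₁ − kM with M(0) = M₀ gives M(t) = F₁/k + (M₀ − F₁/k)·e^(−kt).
F₁/k = 73120/19.58 = 3733.5 km³; kt = 19.58 × 0.0262 = 0.5131, e^(−kt) = 0.5986.
M(0.0262) = 3733.5 + (1565 − 3733.5) × 0.5986 = 3733.5 − 1298 = 2435.4 km³.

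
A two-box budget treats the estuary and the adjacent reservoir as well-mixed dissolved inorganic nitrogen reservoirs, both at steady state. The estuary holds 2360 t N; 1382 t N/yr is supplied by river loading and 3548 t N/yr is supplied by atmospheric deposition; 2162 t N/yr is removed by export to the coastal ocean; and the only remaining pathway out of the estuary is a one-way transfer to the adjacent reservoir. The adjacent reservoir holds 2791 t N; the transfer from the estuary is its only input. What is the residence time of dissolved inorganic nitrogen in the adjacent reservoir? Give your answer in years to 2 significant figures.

1.0 yr

Balance the estuary: ΣF_in = 1382 + 3548 = 4930.0 t N/yr.
Transfer to the adjacent reservoir = ΣF_in − (2162) = 2768.0 t N/yr.
At steady state the output of the adjacent reservoir equals its input, 2768.0 t N/yr.
τ = M / F = 2791 / 2768.0 = 1.008 yr.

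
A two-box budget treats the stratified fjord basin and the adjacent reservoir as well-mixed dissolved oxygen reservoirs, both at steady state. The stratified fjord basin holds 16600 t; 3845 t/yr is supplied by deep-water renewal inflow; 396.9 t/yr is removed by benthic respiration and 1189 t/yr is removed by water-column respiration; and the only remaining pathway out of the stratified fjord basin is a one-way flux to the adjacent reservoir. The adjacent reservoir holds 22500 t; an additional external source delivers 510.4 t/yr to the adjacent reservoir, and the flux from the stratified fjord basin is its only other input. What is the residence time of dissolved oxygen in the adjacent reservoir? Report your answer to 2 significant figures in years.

8.1 yr

Balance the stratified fjord basin: ΣF_in = 3845.0 t/yr.
Flux to the adjacent reservoir = ΣF_in − (396.9 + 1189) = 2259.1 t/yr.
Total input to the adjacent reservoir = 2259.1 + 510.4 = 2769.5 t/yr; at steady state this equals its total output.
τ = M / F = 22500 / 2769.5 = 8.124 yr.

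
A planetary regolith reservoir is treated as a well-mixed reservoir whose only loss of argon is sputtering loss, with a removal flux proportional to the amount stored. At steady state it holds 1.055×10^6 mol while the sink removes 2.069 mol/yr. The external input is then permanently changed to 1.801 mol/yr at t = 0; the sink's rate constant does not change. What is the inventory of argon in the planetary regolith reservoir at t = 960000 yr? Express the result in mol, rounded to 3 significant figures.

939000 mol

Residence time τ = M₀/F₀ = 509900 yr. The eventual steady state is M_∞ = M₀·(F₁/F₀) = 1.055×10^6 × 1.801/2.069 = 918340 mol.
The anomaly ΔM(t) = M(t) − M_∞ decays as ΔM₀·e^(−t/τ) with ΔM₀ = 1.055×10^6 − 918340 = 136700 mol.
At t = 960000 yr, e^(−t/τ) = e^(−1.883) = 0.1522, so ΔM = 20800 mol and M = 918340 + 20800 = 939140 mol.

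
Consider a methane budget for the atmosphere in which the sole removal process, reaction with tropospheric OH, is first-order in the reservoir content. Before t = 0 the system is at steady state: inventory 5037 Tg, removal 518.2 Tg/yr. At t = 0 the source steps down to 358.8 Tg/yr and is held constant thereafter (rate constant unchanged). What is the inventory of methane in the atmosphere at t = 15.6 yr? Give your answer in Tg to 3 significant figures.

3800 Tg

Residence time τ = M₀/F₀ = 9.720 yr. The eventual steady state is M_∞ = M₀·(F₁/F₀) = 5037 × 358.8/518.2 = 3487.6 Tg.
The anomaly ΔM(t) = M(t) − M_∞ decays as ΔM₀·e^(−t/τ) with ΔM₀ = 5037 − 3487.6 = 1549 Tg.
At t = 15.6 yr, e^(−t/τ) = e^(−1.605) = 0.2009, so ΔM = 311.3 Tg and M = 3487.6 + 311.3 = 3798.9 Tg.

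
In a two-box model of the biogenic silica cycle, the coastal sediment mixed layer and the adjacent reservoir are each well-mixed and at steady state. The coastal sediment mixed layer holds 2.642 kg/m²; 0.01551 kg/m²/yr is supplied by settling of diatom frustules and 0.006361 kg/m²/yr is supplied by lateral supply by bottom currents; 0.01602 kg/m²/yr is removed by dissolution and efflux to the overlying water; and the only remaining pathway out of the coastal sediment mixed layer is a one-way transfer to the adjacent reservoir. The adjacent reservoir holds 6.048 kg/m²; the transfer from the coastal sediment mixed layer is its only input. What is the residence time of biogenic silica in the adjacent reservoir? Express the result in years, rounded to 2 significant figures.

1000 yr

Balance the coastal sediment mixed layer: ΣF_in = 0.01551 + 0.006361 = 0.021871 kg/m²/yr.
Transfer to the adjacent reservoir = ΣF_in − (0.01602) = 0.0058510 kg/m²/yr.
At steady state the output of the adjacent reservoir equals its input, 0.0058510 kg/m²/yr.
τ = M / F = 6.048 / 0.0058510 = 1034 yr.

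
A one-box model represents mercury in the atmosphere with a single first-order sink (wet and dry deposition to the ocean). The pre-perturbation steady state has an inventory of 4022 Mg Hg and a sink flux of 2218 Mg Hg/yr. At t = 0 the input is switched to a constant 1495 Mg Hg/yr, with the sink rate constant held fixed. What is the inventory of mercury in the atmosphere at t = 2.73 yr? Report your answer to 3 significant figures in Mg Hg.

3000 Mg Hg

Residence time τ = M₀/F₀ = 1.813 yr. The eventual steady state is M_∞ = M₀·(F₁/F₀) = 4022 × 1495/2218 = 2711.0 Mg Hg.
The anomaly ΔM(t) = M(t) − M_∞ decays as ΔM₀·e^(−t/τ) with ΔM₀ = 4022 − 2711.0 = 1311 Mg Hg.
At t = 2.73 yr, e^(−t/τ) = e^(−1.506) = 0.2219, so ΔM = 290.9 Mg Hg and M = 2711.0 + 290.9 = 3001.9 Mg Hg.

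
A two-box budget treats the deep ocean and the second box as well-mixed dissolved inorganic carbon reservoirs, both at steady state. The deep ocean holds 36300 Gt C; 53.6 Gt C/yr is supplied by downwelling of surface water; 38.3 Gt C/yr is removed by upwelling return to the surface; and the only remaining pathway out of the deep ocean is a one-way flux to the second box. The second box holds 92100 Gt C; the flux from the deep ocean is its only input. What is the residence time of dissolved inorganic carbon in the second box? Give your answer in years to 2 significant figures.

6000 yr

Balance the deep ocean: ΣF_in = 53.600 Gt C/yr.
Flux to the second box = ΣF_in − (38.3) = 15.300 Gt C/yr.
At steady state the output of the second box equals its input, 15.300 Gt C/yr.
τ = M / F = 92100 / 15.300 = 6020 yr.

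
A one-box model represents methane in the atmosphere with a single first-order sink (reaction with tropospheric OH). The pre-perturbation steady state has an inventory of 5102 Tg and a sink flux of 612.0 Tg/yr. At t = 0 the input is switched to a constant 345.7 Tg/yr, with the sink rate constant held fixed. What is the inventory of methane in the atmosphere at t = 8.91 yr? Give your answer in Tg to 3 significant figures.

τ = M₀/F₀ = 5102/612.0 = 8.337 yr; rate constant k = 1/τ.
New steady state M_∞ = F₁/k = F₁·τ = 345.7 × 8.337 = 2882.0 Tg.
M(t) = M_∞ + (M₀ − M_∞)·e^(−t/τ); t/τ = 8.91/8.337 = 1.069, so e^(−t/τ) = 0.3434.
M(t) = 2882.0 + 2220 × 0.3434 = 3644.4 Tg.

3640 Tg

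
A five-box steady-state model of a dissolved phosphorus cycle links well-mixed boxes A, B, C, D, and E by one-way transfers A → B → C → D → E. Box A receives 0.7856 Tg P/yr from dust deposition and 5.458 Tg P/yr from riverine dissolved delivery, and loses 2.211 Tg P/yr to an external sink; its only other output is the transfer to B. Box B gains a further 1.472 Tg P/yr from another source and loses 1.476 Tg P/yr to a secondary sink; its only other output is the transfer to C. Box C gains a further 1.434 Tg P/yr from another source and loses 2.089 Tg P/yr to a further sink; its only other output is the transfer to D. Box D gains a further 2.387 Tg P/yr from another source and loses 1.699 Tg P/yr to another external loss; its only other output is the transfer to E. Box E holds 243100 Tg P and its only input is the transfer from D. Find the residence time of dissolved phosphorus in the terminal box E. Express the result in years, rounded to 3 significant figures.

59900 yr

Box A: F(A→B) = (0.7856 + 5.458) − 2.211 = 4.0326 Tg P/yr.
Box B: F(B→C) = (4.0326 + 1.472) − 1.476 = 4.0286 Tg P/yr.
Box C: F(C→D) = (4.0286 + 1.434) − 2.089 = 3.3736 Tg P/yr.
Box D: F(D→E) = (3.3736 + 2.387) − 1.699 = 4.0616 Tg P/yr.
Box E throughput = its input = 4.0616 Tg P/yr; τ = 243100 / 4.0616 = 59850 yr.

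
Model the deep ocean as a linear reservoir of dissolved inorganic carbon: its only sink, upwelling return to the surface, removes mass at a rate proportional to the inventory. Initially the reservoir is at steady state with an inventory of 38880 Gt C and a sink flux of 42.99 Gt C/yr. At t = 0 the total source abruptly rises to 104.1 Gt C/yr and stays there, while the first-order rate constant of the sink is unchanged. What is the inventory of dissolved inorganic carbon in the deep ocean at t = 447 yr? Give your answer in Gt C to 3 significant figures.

The sink rate constant is k = F₀/M₀ = 42.99/38880 = 0.001106 yr⁻¹.
Solving dM/dt = F₁ − kM with M(0) = M₀ gives M(t) = F₁/k + (M₀ − F₁/k)·e^(−kt).
F₁/k = 104.1/0.001106 = 94148 Gt C; kt = 0.001106 × 447 = 0.4943, e^(−kt) = 0.6100.
M(447) = 94148 + (38880 − 94148) × 0.6100 = 94148 − 33710 = 60433 Gt C.

60400 Gt C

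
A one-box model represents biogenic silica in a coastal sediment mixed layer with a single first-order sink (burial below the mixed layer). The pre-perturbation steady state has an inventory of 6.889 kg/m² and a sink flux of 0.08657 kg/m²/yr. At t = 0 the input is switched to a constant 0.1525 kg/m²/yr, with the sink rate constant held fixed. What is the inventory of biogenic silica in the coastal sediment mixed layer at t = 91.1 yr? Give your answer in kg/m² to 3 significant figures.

Residence time τ = M₀/F₀ = 79.58 yr. The eventual steady state is M_∞ = M₀·(F₁/F₀) = 6.889 × 0.1525/0.08657 = 12.136 kg/m².
The anomaly ΔM(t) = M(t) − M_∞ decays as ΔM₀·e^(−t/τ) with ΔM₀ = 6.889 − 12.136 = −5.247 kg/m².
At t = 91.1 yr, e^(−t/τ) = e^(−1.145) = 0.3183, so ΔM = −1.670 kg/m² and M = 12.136 − 1.670 = 10.466 kg/m².

10.5 kg/m²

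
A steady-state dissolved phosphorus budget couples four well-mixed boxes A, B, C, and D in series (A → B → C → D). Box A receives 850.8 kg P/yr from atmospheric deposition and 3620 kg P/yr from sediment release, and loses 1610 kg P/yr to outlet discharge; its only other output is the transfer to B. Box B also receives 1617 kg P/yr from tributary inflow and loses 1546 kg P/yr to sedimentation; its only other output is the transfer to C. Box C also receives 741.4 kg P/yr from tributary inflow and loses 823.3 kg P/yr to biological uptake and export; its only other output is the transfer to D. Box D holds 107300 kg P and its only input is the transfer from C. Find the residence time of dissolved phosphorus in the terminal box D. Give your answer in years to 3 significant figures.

Box A: F(A→B) = (850.8 + 3620) − 1610 = 2860.8 kg P/yr.
Box B: F(B→C) = (2860.8 + 1617) − 1546 = 2931.8 kg P/yr.
Box C: F(C→D) = (2931.8 + 741.4) − 823.3 = 2849.9 kg P/yr.
Box D throughput = its input = 2849.9 kg P/yr; τ = 107300 / 2849.9 = 37.65 yr.

37.7 yr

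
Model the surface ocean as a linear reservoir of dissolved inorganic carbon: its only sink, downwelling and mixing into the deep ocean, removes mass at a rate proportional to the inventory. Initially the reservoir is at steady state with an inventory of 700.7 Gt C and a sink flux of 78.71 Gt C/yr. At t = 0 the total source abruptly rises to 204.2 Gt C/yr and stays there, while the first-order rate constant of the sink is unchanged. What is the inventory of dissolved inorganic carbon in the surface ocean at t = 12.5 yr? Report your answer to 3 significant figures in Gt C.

Residence time τ = M₀/F₀ = 8.902 yr. The eventual steady state is M_∞ = M₀·(F₁/F₀) = 700.7 × 204.2/78.71 = 1817.8 Gt C.
The anomaly ΔM(t) = M(t) − M_∞ decays as ΔM₀·e^(−t/τ) with ΔM₀ = 700.7 − 1817.8 = −1117 Gt C.
At t = 12.5 yr, e^(−t/τ) = e^(−1.404) = 0.2456, so ΔM = −274.3 Gt C and M = 1817.8 − 274.3 = 1543.5 Gt C.

1540 Gt C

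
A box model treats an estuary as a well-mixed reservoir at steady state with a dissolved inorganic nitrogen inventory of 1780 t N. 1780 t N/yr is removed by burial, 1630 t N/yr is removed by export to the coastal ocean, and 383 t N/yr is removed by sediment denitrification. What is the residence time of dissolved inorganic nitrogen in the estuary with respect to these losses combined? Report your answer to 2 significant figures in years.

Total removal = 1780 + 1630 + 383.0 = 3793.0 t N/yr.
τ = M / ΣF_out = 1780 / 3793.0 = 0.4693 yr.

0.47 yr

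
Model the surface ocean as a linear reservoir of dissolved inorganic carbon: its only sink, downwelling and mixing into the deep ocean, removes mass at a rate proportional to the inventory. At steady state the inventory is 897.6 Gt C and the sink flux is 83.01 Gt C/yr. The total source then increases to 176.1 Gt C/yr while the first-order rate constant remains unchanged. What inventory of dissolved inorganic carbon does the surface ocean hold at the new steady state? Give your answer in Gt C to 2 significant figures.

1900 Gt C

Rate constant k = F/M = 83.01 / 897.6 = 0.09248 yr⁻¹.
At the new steady state, source = k·M_new ⇒ M_new = 176.1 / 0.09248 = 1904 Gt C.
(Equivalently M_new = M × F_new/F_old = 897.6 × 176.1/83.01.)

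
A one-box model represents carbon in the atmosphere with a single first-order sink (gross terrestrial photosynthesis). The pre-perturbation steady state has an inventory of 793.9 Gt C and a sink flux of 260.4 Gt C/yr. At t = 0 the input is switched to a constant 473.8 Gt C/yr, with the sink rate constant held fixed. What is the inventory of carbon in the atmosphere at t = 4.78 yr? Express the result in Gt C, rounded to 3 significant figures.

Residence time τ = M₀/F₀ = 3.049 yr. The eventual steady state is M_∞ = M₀·(F₁/F₀) = 793.9 × 473.8/260.4 = 1444.5 Gt C.
The anomaly ΔM(t) = M(t) − M_∞ decays as ΔM₀·e^(−t/τ) with ΔM₀ = 793.9 − 1444.5 = −650.6 Gt C.
At t = 4.78 yr, e^(−t/τ) = e^(−1.568) = 0.2085, so ΔM = −135.6 Gt C and M = 1444.5 − 135.6 = 1308.9 Gt C.

1310 Gt C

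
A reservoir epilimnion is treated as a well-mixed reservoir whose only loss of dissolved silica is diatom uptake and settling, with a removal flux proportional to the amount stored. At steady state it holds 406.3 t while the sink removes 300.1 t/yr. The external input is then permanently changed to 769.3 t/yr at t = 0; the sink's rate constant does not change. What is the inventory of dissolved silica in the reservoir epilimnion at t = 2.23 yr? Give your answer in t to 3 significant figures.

919 t

Residence time τ = M₀/F₀ = 1.354 yr. The eventual steady state is M_∞ = M₀·(F₁/F₀) = 406.3 × 769.3/300.1 = 1041.5 t.
The anomaly ΔM(t) = M(t) − M_∞ decays as ΔM₀·e^(−t/τ) with ΔM₀ = 406.3 − 1041.5 = −635.2 t.
At t = 2.23 yr, e^(−t/τ) = e^(−1.647) = 0.1926, so ΔM = −122.4 t and M = 1041.5 − 122.4 = 919.19 t.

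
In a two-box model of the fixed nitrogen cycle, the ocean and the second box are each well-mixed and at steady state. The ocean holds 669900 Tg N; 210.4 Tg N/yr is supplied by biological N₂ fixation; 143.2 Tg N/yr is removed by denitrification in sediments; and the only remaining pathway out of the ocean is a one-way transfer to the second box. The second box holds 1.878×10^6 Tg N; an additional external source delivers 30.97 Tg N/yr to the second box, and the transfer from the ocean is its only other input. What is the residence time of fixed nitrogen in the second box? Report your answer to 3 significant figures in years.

19100 yr

Balance the ocean: ΣF_in = 210.40 Tg N/yr.
Transfer to the second box = ΣF_in − (143.2) = 67.200 Tg N/yr.
Total input to the second box = 67.200 + 30.97 = 98.170 Tg N/yr; at steady state this equals its total output.
τ = M / F = 1.878×10^6 / 98.170 = 19130 yr.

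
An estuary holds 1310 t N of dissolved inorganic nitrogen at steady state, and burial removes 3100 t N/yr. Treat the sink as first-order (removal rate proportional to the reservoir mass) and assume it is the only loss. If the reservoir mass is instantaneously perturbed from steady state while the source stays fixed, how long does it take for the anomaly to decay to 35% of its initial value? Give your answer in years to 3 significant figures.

For a linear reservoir the anomaly decays as exp(−t/τ) with τ = M/F = 1310/3100 = 0.4226 yr.
exp(−t/τ) = 0.35 ⇒ t = −τ ln(0.35) = 0.4226 × 1.050 = 0.4436 yr.

0.444 yr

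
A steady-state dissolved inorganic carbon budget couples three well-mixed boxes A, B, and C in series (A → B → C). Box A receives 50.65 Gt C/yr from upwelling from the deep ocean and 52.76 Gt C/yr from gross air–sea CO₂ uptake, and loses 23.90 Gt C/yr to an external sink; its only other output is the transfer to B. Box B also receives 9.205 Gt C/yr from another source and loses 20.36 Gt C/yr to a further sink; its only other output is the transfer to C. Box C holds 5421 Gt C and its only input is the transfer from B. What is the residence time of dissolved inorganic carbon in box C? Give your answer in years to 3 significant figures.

79.3 yr

Box A: F(A→B) = (50.65 + 52.76) − 23.90 = 79.510 Gt C/yr.
Box B: F(B→C) = (79.510 + 9.205) − 20.36 = 68.355 Gt C/yr.
Box C throughput = its input = 68.355 Gt C/yr; τ = 5421 / 68.355 = 79.31 yr.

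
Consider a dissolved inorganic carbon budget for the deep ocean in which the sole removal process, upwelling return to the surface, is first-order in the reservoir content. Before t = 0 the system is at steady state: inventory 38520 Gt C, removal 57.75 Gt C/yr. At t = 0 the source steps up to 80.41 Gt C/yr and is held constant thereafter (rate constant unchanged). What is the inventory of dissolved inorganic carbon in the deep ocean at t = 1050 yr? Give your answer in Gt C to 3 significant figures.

50500 Gt C

The sink rate constant is k = F₀/M₀ = 57.75/38520 = 0.001499 yr⁻¹.
Solving dM/dt = F₁ − kM with M(0) = M₀ gives M(t) = F₁/k + (M₀ − F₁/k)·e^(−kt).
F₁/k = 80.41/0.001499 = 53635 Gt C; kt = 0.001499 × 1050 = 1.574, e^(−kt) = 0.2072.
M(1050) = 53635 + (38520 − 53635) × 0.2072 = 53635 − 3131 = 50503 Gt C.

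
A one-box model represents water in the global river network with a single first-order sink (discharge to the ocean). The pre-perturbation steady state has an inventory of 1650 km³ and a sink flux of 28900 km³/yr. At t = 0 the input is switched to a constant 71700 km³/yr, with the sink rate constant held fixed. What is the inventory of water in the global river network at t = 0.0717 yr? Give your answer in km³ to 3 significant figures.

3400 km³

The sink rate constant is k = F₀/M₀ = 28900/1650 = 17.52 yr⁻¹.
Solving dM/dt = F₁ − kM with M(0) = M₀ gives M(t) = F₁/k + (M₀ − F₁/k)·e^(−kt).
F₁/k = 71700/17.52 = 4093.6 km³; kt = 17.52 × 0.0717 = 1.256, e^(−kt) = 0.2848.
M(0.0717) = 4093.6 + (1650 − 4093.6) × 0.2848 = 4093.6 − 696.0 = 3397.6 km³.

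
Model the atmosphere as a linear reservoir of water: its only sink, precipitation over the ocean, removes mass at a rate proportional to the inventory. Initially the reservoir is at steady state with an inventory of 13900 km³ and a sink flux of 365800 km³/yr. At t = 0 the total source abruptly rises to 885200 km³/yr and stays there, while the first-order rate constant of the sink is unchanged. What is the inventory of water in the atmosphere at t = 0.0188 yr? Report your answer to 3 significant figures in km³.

τ = M₀/F₀ = 13900/365800 = 0.03800 yr; rate constant k = 1/τ.
New steady state M_∞ = F₁/k = F₁·τ = 885200 × 0.03800 = 33637 km³.
M(t) = M_∞ + (M₀ − M_∞)·e^(−t/τ); t/τ = 0.0188/0.03800 = 0.4948, so e^(−t/τ) = 0.6097.
M(t) = 33637 − 19740 × 0.6097 = 21603 km³.

21600 km³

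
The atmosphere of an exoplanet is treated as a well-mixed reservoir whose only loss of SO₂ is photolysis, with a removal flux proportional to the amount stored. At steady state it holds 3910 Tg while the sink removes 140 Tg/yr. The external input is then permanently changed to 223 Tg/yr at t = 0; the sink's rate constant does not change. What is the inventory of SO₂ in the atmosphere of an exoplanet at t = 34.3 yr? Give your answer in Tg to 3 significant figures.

5550 Tg

The sink rate constant is k = F₀/M₀ = 140/3910 = 0.03581 yr⁻¹.
Solving dM/dt = F₁ − kM with M(0) = M₀ gives M(t) = F₁/k + (M₀ − F₁/k)·e^(−kt).
F₁/k = 223/0.03581 = 6228.1 Tg; kt = 0.03581 × 34.3 = 1.228, e^(−kt) = 0.2928.
M(34.3) = 6228.1 + (3910 − 6228.1) × 0.2928 = 6228.1 − 678.8 = 5549.3 Tg.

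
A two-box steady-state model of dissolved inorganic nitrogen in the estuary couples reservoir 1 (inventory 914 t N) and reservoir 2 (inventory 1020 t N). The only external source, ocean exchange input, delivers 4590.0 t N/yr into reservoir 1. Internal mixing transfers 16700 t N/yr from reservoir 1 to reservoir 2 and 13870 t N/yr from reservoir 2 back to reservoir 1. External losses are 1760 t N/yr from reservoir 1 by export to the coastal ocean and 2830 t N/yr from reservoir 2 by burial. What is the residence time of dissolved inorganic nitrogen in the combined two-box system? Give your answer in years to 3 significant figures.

For the system as a whole, the A↔B exchange is internal and contributes nothing to the throughput; only the external sinks remove mass.
M_total = 914 + 1020 = 1934.0 t N.
ΣF_external_out = 1760 + 2830 = 4590.0 t N/yr.
τ = M_total / ΣF_ext = 1934.0 / 4590.0 = 0.4214 yr.

0.421 yr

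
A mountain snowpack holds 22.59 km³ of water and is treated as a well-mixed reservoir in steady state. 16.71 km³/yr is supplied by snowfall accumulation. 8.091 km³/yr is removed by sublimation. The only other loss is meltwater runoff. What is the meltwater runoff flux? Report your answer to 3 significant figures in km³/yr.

8.62 km³/yr

At steady state ΣF_in = ΣF_out.
ΣF_in = 16.710 km³/yr.
Meltwater runoff flux = ΣF_in − (8.091) = 16.710 − 8.091 = 8.619 km³/yr.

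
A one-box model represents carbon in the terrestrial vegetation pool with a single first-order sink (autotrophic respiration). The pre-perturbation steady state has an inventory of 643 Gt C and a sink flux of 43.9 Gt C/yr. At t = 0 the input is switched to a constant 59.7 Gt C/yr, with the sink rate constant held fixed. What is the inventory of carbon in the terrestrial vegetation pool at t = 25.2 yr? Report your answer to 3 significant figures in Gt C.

Residence time τ = M₀/F₀ = 14.65 yr. The eventual steady state is M_∞ = M₀·(F₁/F₀) = 643 × 59.7/43.9 = 874.42 Gt C.
The anomaly ΔM(t) = M(t) − M_∞ decays as ΔM₀·e^(−t/τ) with ΔM₀ = 643 − 874.42 = −231.4 Gt C.
At t = 25.2 yr, e^(−t/τ) = e^(−1.720) = 0.1790, so ΔM = −41.42 Gt C and M = 874.42 − 41.42 = 833.00 Gt C.

833 Gt C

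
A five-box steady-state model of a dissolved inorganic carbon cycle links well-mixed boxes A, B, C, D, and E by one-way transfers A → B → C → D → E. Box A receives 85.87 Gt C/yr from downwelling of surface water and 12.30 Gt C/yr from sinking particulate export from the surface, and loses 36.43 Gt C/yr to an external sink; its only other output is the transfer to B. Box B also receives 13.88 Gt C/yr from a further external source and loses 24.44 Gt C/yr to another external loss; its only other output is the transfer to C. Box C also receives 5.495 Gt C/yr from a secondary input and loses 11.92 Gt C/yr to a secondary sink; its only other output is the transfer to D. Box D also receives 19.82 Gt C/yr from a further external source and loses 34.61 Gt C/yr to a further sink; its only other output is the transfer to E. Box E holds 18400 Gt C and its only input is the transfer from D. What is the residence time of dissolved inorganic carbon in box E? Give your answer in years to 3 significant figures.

Box A: F(A→B) = (85.87 + 12.30) − 36.43 = 61.740 Gt C/yr.
Box B: F(B→C) = (61.740 + 13.88) − 24.44 = 51.180 Gt C/yr.
Box C: F(C→D) = (51.180 + 5.495) − 11.92 = 44.755 Gt C/yr.
Box D: F(D→E) = (44.755 + 19.82) − 34.61 = 29.965 Gt C/yr.
Box E throughput = its input = 29.965 Gt C/yr; τ = 18400 / 29.965 = 614.0 yr.

614 yr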